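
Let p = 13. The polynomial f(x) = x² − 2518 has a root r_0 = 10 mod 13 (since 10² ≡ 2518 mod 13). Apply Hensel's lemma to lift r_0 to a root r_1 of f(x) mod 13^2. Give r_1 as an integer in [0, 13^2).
r_1 = 114 (mod 169)

Hensel's recurrence: r_{i+1} = r_i − f(r_i)·(f′(r_i))^{-1} mod 13^{i+2}, with f′(x) = 2x. Iterate:
  r_0 = 10 (mod 13)
  r_1 = 114 (mod 169)
Final: r_1 = 114, and one checks f(r_1) ≡ 0 mod 13^2.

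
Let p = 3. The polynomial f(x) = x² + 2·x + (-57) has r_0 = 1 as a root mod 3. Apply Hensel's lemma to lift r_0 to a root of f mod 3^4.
r_3 = 55 (mod 81)

Hensel: r_{i+1} = r_i − f(r_i)·(f′(r_i))^{-1} mod 3^{i+2}, f′(x) = 2x + 2. Iterate:
  r_0 = 1 (mod 3)
  r_1 = 1 (mod 9)
  r_2 = 1 (mod 27)
  r_3 = 55 (mod 81)
Final: r = 55 satisfies f(r) ≡ 0 mod 3^4.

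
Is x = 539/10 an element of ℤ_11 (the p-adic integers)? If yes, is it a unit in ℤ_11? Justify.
x ∈ ℤ_11 but not a unit; v_11(x) = 1 > 0

ℤ_11 = {x ∈ ℚ_11 : v_11(x) ≥ 0} and ℤ_11^× = {x ∈ ℤ_11 : v_11(x) = 0}. Here v_11(539/10) = v_11(num) − v_11(den) = 1; compare against these criteria.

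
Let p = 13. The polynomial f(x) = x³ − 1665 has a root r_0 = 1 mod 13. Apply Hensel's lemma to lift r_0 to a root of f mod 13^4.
r_3 = 19033 (mod 28561)

Hensel: r_{i+1} = r_i − f(r_i)/f′(r_i) mod 13^{i+2}, where f′(x) = 3x². Iterate:
  r_0 = 1 (mod 13)
  r_1 = 105 (mod 169)
  r_2 = 1457 (mod 2197)
  r_3 = 19033 (mod 28561)
Final: r = 19033 with f(r) ≡ 0 mod 13^4.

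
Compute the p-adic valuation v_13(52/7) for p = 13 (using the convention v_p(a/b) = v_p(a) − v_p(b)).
v_13(52/7) = 1

Factor powers of 13 from the numerator and denominator of the reduced fraction: 52 = 13^1 · 4 and 7 = 13^0 · 7. Apply v_p(a/b) = v_p(a) − v_p(b): v_13(52/7) = 1 − 0 = 1.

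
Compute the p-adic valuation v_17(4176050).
v_17(4176050) = 4

v_17(n) is the largest exponent k such that 17^k divides n. Factor out: 4176050 = 17^4 · 50. (Sign doesn't affect v_p.) So v_17(4176050) = 4.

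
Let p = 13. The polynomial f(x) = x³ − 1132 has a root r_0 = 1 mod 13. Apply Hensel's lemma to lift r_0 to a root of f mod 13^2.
r_1 = 40 (mod 169)

Hensel: r_{i+1} = r_i − f(r_i)/f′(r_i) mod 13^{i+2}, where f′(x) = 3x². Iterate:
  r_0 = 1 (mod 13)
  r_1 = 40 (mod 169)
Final: r = 40 with f(r) ≡ 0 mod 13^2.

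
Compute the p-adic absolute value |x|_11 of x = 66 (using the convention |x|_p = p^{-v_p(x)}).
|66|_11 = 1/11

Step 1 — compute v_11(x) by factoring powers of 11 out of the numerator and denominator: v_11(66) = 1. Step 2 — apply |x|_p = p^{-v_p(x)} = 11^{-1} = 1/11.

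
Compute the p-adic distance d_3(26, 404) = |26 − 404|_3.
d_3(26, 404) = 1/27

Step 1 — x − y = 26 − 404 = -378. Step 2 — v_3(-378) = 3 (factor: -378 = −(3^3 · 14); the sign does not affect v_p). Step 3 — |x − y|_3 = 3^{-3} = 1/27.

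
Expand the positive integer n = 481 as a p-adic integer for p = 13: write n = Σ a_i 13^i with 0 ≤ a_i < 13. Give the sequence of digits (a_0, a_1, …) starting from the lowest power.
(a_0, a_1, …) = (0, 11, 2)

Repeated division by 13 gives the digits low-to-high: 481 = 11·13^1 + 2·13^2. Digit sequence: (0, 11, 2).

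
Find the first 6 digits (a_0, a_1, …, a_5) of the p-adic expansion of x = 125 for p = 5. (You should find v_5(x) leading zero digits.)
(a_0, …, a_5) = (0, 0, 0, 1, 0, 0)

v_5(125) = 3, so a_0 = ... = a_2 = 0. Factor out: x = 5^3 · u with u = 1 a unit in ℤ_5. Expand u iteratively via a_{v+i} = u_i mod 5, u_{i+1} = (u_i − a_{v+i})/5:
  u_0 = 1;  a_3 = 1;  u_1 = (u_0 − 1)/5 = 0
  u_1 = 0;  a_4 = 0;  u_2 = (u_1 − 0)/5 = 0
  u_2 = 0;  a_5 = 0;  u_3 = (u_2 − 0)/5 = 0
Digits: (0, 0, 0, 1, 0, 0).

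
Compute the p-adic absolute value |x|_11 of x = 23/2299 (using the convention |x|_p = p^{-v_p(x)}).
|23/2299|_11 = 121

Step 1 — compute v_11(x) by factoring powers of 11 out of the numerator and denominator: v_11(23/2299) = -2. Step 2 — apply |x|_p = p^{-v_p(x)} = 11^{2} = 121.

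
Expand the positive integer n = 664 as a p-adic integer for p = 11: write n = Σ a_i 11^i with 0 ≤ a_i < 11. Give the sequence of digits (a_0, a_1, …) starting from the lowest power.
(a_0, a_1, …) = (4, 5, 5)

Repeated division by 11 gives the digits low-to-high: 664 = 4 + 5·11^1 + 5·11^2. Digit sequence: (4, 5, 5).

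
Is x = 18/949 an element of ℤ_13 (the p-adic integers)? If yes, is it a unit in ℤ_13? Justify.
x ∉ ℤ_13 (v_13(x) = -1 < 0)

ℤ_13 = {x ∈ ℚ_13 : v_13(x) ≥ 0} and ℤ_13^× = {x ∈ ℤ_13 : v_13(x) = 0}. Here v_13(18/949) = v_13(num) − v_13(den) = -1; compare against these criteria.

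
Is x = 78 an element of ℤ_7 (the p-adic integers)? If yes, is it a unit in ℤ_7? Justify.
x ∈ ℤ_7^× (unit); v_7(x) = 0

ℤ_7 = {x ∈ ℚ_7 : v_7(x) ≥ 0} and ℤ_7^× = {x ∈ ℤ_7 : v_7(x) = 0}. Here v_7(78) = v_7(num) − v_7(den) = 0; compare against these criteria.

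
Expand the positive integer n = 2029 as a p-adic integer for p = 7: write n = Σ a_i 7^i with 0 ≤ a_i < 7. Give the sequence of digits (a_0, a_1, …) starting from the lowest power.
(a_0, a_1, …) = (6, 2, 6, 5)

Repeated division by 7 gives the digits low-to-high: 2029 = 6 + 2·7^1 + 6·7^2 + 5·7^3. Digit sequence: (6, 2, 6, 5).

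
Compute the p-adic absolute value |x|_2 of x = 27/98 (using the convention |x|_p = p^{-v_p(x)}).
|27/98|_2 = 2

Step 1 — compute v_2(x) by factoring powers of 2 out of the numerator and denominator: v_2(27/98) = -1. Step 2 — apply |x|_p = p^{-v_p(x)} = 2^{1} = 2.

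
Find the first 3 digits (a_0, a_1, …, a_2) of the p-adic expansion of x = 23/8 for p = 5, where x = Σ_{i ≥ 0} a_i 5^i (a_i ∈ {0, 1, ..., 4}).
(a_0, …, a_2) = (1, 1, 3)

v_5(23/8) = 0 (numerator and denominator both coprime to 5), so x ∈ ℤ_5^×. Compute digits iteratively via a_i = x_i mod 5, x_{i+1} = (x_i − a_i)/5, with x_0 = x:
  x_0 = 23/8;  a_0 = 1;  x_1 = (x_0 − 1)/5 = 3/8
  x_1 = 3/8;  a_1 = 1;  x_2 = (x_1 − 1)/5 = -1/8
  x_2 = -1/8;  a_2 = 3;  x_3 = (x_2 − 3)/5 = -5/8
Digits: (1, 1, 3).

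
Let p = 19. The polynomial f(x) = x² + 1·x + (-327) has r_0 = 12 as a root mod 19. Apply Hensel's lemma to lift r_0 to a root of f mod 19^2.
r_1 = 221 (mod 361)

Hensel: r_{i+1} = r_i − f(r_i)·(f′(r_i))^{-1} mod 19^{i+2}, f′(x) = 2x + 1. Iterate:
  r_0 = 12 (mod 19)
  r_1 = 221 (mod 361)
Final: r = 221 satisfies f(r) ≡ 0 mod 19^2.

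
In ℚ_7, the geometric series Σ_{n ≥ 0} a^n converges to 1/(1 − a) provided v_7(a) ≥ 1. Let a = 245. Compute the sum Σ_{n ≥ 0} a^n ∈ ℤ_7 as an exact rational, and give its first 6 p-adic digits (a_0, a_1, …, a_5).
Σ a^n = 1/(1 − a) = -1/244;  first 6 digits = (1, 0, 5, 0, 4, 3)

v_7(a) = 2 ≥ 1, so the series converges in ℤ_7 to 1/(1 − a) = 1/(1 − 245) = -1/244. Expand this rational in ℤ_7: compute digits iteratively via d_i = x_i mod 7, x_{i+1} = (x_i − d_i)/7. The first 6 digits are (1, 0, 5, 0, 4, 3).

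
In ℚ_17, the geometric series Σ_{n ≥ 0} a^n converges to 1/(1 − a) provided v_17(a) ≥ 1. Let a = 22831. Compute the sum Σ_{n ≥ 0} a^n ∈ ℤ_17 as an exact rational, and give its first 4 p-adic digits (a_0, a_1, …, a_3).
Σ a^n = 1/(1 − a) = -1/22830;  first 4 digits = (1, 0, 11, 4)

v_17(a) = 2 ≥ 1, so the series converges in ℤ_17 to 1/(1 − a) = 1/(1 − 22831) = -1/22830. Expand this rational in ℤ_17: compute digits iteratively via d_i = x_i mod 17, x_{i+1} = (x_i − d_i)/17. The first 4 digits are (1, 0, 11, 4).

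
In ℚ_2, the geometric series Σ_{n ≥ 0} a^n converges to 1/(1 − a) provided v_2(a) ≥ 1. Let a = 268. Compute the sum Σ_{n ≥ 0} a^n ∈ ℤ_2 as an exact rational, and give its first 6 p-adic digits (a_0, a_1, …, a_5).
Σ a^n = 1/(1 − a) = -1/267;  first 6 digits = (1, 0, 1, 1, 1, 0)

v_2(a) = 2 ≥ 1, so the series converges in ℤ_2 to 1/(1 − a) = 1/(1 − 268) = -1/267. Expand this rational in ℤ_2: compute digits iteratively via d_i = x_i mod 2, x_{i+1} = (x_i − d_i)/2. The first 6 digits are (1, 0, 1, 1, 1, 0).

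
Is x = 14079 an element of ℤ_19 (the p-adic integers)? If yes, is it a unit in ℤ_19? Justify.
x ∈ ℤ_19 but not a unit; v_19(x) = 2 > 0

ℤ_19 = {x ∈ ℚ_19 : v_19(x) ≥ 0} and ℤ_19^× = {x ∈ ℤ_19 : v_19(x) = 0}. Here v_19(14079) = v_19(num) − v_19(den) = 2; compare against these criteria.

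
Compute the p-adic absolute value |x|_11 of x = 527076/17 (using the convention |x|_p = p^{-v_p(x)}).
|527076/17|_11 = 1/14641

Step 1 — compute v_11(x) by factoring powers of 11 out of the numerator and denominator: v_11(527076/17) = 4. Step 2 — apply |x|_p = p^{-v_p(x)} = 11^{-4} = 1/14641.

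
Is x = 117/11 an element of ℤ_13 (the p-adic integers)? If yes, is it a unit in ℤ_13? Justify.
x ∈ ℤ_13 but not a unit; v_13(x) = 1 > 0

ℤ_13 = {x ∈ ℚ_13 : v_13(x) ≥ 0} and ℤ_13^× = {x ∈ ℤ_13 : v_13(x) = 0}. Here v_13(117/11) = v_13(num) − v_13(den) = 1; compare against these criteria.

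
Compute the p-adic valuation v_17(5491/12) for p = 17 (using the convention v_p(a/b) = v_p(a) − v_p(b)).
v_17(5491/12) = 2

Factor powers of 17 from the numerator and denominator of the reduced fraction: 5491 = 17^2 · 19 and 12 = 17^0 · 12. Apply v_p(a/b) = v_p(a) − v_p(b): v_17(5491/12) = 2 − 0 = 2.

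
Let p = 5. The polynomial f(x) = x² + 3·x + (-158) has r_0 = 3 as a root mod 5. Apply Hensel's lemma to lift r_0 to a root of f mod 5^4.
r_3 = 313 (mod 625)

Hensel: r_{i+1} = r_i − f(r_i)·(f′(r_i))^{-1} mod 5^{i+2}, f′(x) = 2x + 3. Iterate:
  r_0 = 3 (mod 5)
  r_1 = 13 (mod 25)
  r_2 = 63 (mod 125)
  r_3 = 313 (mod 625)
Final: r = 313 satisfies f(r) ≡ 0 mod 5^4.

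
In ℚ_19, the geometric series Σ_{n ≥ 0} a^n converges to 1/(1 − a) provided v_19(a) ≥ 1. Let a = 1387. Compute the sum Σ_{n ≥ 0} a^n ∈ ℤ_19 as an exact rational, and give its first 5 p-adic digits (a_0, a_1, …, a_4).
Σ a^n = 1/(1 − a) = -1/1386;  first 5 digits = (1, 16, 12, 6, 12)

v_19(a) = 1 ≥ 1, so the series converges in ℤ_19 to 1/(1 − a) = 1/(1 − 1387) = -1/1386. Expand this rational in ℤ_19: compute digits iteratively via d_i = x_i mod 19, x_{i+1} = (x_i − d_i)/19. The first 5 digits are (1, 16, 12, 6, 12).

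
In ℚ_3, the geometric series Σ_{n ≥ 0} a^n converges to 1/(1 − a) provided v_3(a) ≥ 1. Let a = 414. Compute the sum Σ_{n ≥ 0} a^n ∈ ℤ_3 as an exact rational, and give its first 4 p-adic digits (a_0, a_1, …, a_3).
Σ a^n = 1/(1 − a) = -1/413;  first 4 digits = (1, 0, 1, 0)

v_3(a) = 2 ≥ 1, so the series converges in ℤ_3 to 1/(1 − a) = 1/(1 − 414) = -1/413. Expand this rational in ℤ_3: compute digits iteratively via d_i = x_i mod 3, x_{i+1} = (x_i − d_i)/3. The first 4 digits are (1, 0, 1, 0).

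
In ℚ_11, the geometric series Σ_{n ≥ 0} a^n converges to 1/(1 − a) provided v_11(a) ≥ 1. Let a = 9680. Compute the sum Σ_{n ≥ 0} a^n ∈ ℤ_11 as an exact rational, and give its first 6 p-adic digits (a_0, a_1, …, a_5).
Σ a^n = 1/(1 − a) = -1/9679;  first 6 digits = (1, 0, 3, 7, 9, 9)

v_11(a) = 2 ≥ 1, so the series converges in ℤ_11 to 1/(1 − a) = 1/(1 − 9680) = -1/9679. Expand this rational in ℤ_11: compute digits iteratively via d_i = x_i mod 11, x_{i+1} = (x_i − d_i)/11. The first 6 digits are (1, 0, 3, 7, 9, 9).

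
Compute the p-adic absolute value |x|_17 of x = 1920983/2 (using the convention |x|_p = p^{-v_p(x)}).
|1920983/2|_17 = 1/83521

Step 1 — compute v_17(x) by factoring powers of 17 out of the numerator and denominator: v_17(1920983/2) = 4. Step 2 — apply |x|_p = p^{-v_p(x)} = 17^{-4} = 1/83521.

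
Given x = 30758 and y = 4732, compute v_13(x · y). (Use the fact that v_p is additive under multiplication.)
v_13(145546856) = 5

v_p(x) = 3 (factor: 30758 = 13^3 · 14); v_p(y) = 2 (factor: 4732 = 13^2 · 28). Additivity: v_p(xy) = v_p(x) + v_p(y) = 3 + 2 = 5. (Direct check: xy = 145546856 = 13^5 · (392).)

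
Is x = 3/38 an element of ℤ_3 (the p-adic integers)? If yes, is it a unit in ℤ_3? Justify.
x ∈ ℤ_3 but not a unit; v_3(x) = 1 > 0

ℤ_3 = {x ∈ ℚ_3 : v_3(x) ≥ 0} and ℤ_3^× = {x ∈ ℤ_3 : v_3(x) = 0}. Here v_3(3/38) = v_3(num) − v_3(den) = 1; compare against these criteria.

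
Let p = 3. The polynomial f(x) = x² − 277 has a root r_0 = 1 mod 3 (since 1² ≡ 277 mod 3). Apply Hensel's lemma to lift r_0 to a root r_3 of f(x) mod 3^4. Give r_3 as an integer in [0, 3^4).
r_3 = 67 (mod 81)

Hensel's recurrence: r_{i+1} = r_i − f(r_i)·(f′(r_i))^{-1} mod 3^{i+2}, with f′(x) = 2x. Iterate:
  r_0 = 1 (mod 3)
  r_1 = 4 (mod 9)
  r_2 = 13 (mod 27)
  r_3 = 67 (mod 81)
Final: r_3 = 67, and one checks f(r_3) ≡ 0 mod 3^4.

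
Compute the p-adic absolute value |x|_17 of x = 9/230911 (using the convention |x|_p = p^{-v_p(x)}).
|9/230911|_17 = 4913

Step 1 — compute v_17(x) by factoring powers of 17 out of the numerator and denominator: v_17(9/230911) = -3. Step 2 — apply |x|_p = p^{-v_p(x)} = 17^{3} = 4913.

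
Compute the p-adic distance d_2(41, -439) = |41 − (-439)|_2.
d_2(41, -439) = 1/32

Step 1 — x − y = 41 − (-439) = 480. Step 2 — v_2(480) = 5 (factor: 480 = (2^5 · 15); the sign does not affect v_p). Step 3 — |x − y|_2 = 2^{-5} = 1/32.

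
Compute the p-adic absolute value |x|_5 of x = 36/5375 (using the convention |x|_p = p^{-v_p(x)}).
|36/5375|_5 = 125

Step 1 — compute v_5(x) by factoring powers of 5 out of the numerator and denominator: v_5(36/5375) = -3. Step 2 — apply |x|_p = p^{-v_p(x)} = 5^{3} = 125.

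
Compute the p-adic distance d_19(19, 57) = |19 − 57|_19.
d_19(19, 57) = 1/19

Step 1 — x − y = 19 − 57 = -38. Step 2 — v_19(-38) = 1 (factor: -38 = −(19^1 · 2); the sign does not affect v_p). Step 3 — |x − y|_19 = 19^{-1} = 1/19.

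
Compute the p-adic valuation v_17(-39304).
v_17(-39304) = 3

v_17(n) is the largest exponent k such that 17^k divides n. Factor out: -39304 = -17^3 · 8. (Sign doesn't affect v_p.) So v_17(-39304) = 3.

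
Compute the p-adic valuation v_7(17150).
v_7(17150) = 3

v_7(n) is the largest exponent k such that 7^k divides n. Factor out: 17150 = 7^3 · 50. (Sign doesn't affect v_p.) So v_7(17150) = 3.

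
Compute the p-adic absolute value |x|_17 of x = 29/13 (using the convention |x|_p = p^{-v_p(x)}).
|29/13|_17 = 1

Step 1 — compute v_17(x) by factoring powers of 17 out of the numerator and denominator: v_17(29/13) = 0. Step 2 — apply |x|_p = p^{-v_p(x)} = 17^{0} = 1.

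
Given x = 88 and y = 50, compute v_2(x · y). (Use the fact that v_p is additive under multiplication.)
v_2(4400) = 4

v_p(x) = 3 (factor: 88 = 2^3 · 11); v_p(y) = 1 (factor: 50 = 2^1 · 25). Additivity: v_p(xy) = v_p(x) + v_p(y) = 3 + 1 = 4. (Direct check: xy = 4400 = 2^4 · (275).)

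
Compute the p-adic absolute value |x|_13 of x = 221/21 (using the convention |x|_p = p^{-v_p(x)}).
|221/21|_13 = 1/13

Step 1 — compute v_13(x) by factoring powers of 13 out of the numerator and denominator: v_13(221/21) = 1. Step 2 — apply |x|_p = p^{-v_p(x)} = 13^{-1} = 1/13.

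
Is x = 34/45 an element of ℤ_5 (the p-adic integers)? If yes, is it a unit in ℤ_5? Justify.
x ∉ ℤ_5 (v_5(x) = -1 < 0)

ℤ_5 = {x ∈ ℚ_5 : v_5(x) ≥ 0} and ℤ_5^× = {x ∈ ℤ_5 : v_5(x) = 0}. Here v_5(34/45) = v_5(num) − v_5(den) = -1; compare against these criteria.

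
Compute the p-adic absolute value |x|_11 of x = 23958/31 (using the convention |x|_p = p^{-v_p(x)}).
|23958/31|_11 = 1/1331

Step 1 — compute v_11(x) by factoring powers of 11 out of the numerator and denominator: v_11(23958/31) = 3. Step 2 — apply |x|_p = p^{-v_p(x)} = 11^{-3} = 1/1331.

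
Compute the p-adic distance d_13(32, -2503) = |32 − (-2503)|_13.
d_13(32, -2503) = 1/169

Step 1 — x − y = 32 − (-2503) = 2535. Step 2 — v_13(2535) = 2 (factor: 2535 = (13^2 · 15); the sign does not affect v_p). Step 3 — |x − y|_13 = 13^{-2} = 1/169.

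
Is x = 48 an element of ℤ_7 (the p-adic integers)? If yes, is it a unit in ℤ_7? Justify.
x ∈ ℤ_7^× (unit); v_7(x) = 0

ℤ_7 = {x ∈ ℚ_7 : v_7(x) ≥ 0} and ℤ_7^× = {x ∈ ℤ_7 : v_7(x) = 0}. Here v_7(48) = v_7(num) − v_7(den) = 0; compare against these criteria.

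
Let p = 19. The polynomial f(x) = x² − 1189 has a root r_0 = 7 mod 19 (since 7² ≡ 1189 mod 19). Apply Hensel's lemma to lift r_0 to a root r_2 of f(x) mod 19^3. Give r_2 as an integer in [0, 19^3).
r_2 = 5194 (mod 6859)

Hensel's recurrence: r_{i+1} = r_i − f(r_i)·(f′(r_i))^{-1} mod 19^{i+2}, with f′(x) = 2x. Iterate:
  r_0 = 7 (mod 19)
  r_1 = 140 (mod 361)
  r_2 = 5194 (mod 6859)
Final: r_2 = 5194, and one checks f(r_2) ≡ 0 mod 19^3.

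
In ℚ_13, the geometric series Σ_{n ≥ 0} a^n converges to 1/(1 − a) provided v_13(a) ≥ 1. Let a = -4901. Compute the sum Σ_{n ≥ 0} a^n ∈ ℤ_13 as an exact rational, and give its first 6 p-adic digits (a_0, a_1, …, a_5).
Σ a^n = 1/(1 − a) = 1/4902;  first 6 digits = (1, 0, 10, 10, 8, 12)

v_13(a) = 2 ≥ 1, so the series converges in ℤ_13 to 1/(1 − a) = 1/(1 − (-4901)) = 1/4902. Expand this rational in ℤ_13: compute digits iteratively via d_i = x_i mod 13, x_{i+1} = (x_i − d_i)/13. The first 6 digits are (1, 0, 10, 10, 8, 12).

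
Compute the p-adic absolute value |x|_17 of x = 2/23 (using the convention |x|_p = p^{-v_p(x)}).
|2/23|_17 = 1

Step 1 — compute v_17(x) by factoring powers of 17 out of the numerator and denominator: v_17(2/23) = 0. Step 2 — apply |x|_p = p^{-v_p(x)} = 17^{0} = 1.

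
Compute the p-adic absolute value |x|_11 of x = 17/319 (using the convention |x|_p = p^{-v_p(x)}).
|17/319|_11 = 11

Step 1 — compute v_11(x) by factoring powers of 11 out of the numerator and denominator: v_11(17/319) = -1. Step 2 — apply |x|_p = p^{-v_p(x)} = 11^{1} = 11.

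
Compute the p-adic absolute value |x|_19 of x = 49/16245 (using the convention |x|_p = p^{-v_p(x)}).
|49/16245|_19 = 361

Step 1 — compute v_19(x) by factoring powers of 19 out of the numerator and denominator: v_19(49/16245) = -2. Step 2 — apply |x|_p = p^{-v_p(x)} = 19^{2} = 361.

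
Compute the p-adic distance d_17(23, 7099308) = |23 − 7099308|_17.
d_17(23, 7099308) = 1/1419857

Step 1 — x − y = 23 − 7099308 = -7099285. Step 2 — v_17(-7099285) = 5 (factor: -7099285 = −(17^5 · 5); the sign does not affect v_p). Step 3 — |x − y|_17 = 17^{-5} = 1/1419857.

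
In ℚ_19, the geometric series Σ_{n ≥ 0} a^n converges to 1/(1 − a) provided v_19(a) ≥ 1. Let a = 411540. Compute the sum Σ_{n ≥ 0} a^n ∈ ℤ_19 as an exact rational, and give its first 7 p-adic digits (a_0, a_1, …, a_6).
Σ a^n = 1/(1 − a) = -1/411539;  first 7 digits = (1, 0, 0, 3, 3, 0, 9)

v_19(a) = 3 ≥ 1, so the series converges in ℤ_19 to 1/(1 − a) = 1/(1 − 411540) = -1/411539. Expand this rational in ℤ_19: compute digits iteratively via d_i = x_i mod 19, x_{i+1} = (x_i − d_i)/19. The first 7 digits are (1, 0, 0, 3, 3, 0, 9).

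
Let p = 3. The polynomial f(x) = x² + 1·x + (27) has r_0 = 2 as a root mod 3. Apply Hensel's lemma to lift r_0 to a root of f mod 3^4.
r_3 = 26 (mod 81)

Hensel: r_{i+1} = r_i − f(r_i)·(f′(r_i))^{-1} mod 3^{i+2}, f′(x) = 2x + 1. Iterate:
  r_0 = 2 (mod 3)
  r_1 = 8 (mod 9)
  r_2 = 26 (mod 27)
  r_3 = 26 (mod 81)
Final: r = 26 satisfies f(r) ≡ 0 mod 3^4.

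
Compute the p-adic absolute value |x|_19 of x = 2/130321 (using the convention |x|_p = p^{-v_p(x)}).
|2/130321|_19 = 130321

Step 1 — compute v_19(x) by factoring powers of 19 out of the numerator and denominator: v_19(2/130321) = -4. Step 2 — apply |x|_p = p^{-v_p(x)} = 19^{4} = 130321.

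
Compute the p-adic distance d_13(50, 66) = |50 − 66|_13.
d_13(50, 66) = 1

Step 1 — x − y = 50 − 66 = -16. Step 2 — v_13(-16) = 0 (factor: -16 = −(13^0 · 16); the sign does not affect v_p). Step 3 — |x − y|_13 = 13^{0} = 1.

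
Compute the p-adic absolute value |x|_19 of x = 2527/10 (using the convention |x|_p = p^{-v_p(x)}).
|2527/10|_19 = 1/361

Step 1 — compute v_19(x) by factoring powers of 19 out of the numerator and denominator: v_19(2527/10) = 2. Step 2 — apply |x|_p = p^{-v_p(x)} = 19^{-2} = 1/361.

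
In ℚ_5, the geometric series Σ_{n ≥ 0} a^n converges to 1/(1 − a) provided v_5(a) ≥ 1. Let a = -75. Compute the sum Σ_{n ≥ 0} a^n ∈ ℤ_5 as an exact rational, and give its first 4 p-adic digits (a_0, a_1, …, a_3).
Σ a^n = 1/(1 − a) = 1/76;  first 4 digits = (1, 0, 2, 4)

v_5(a) = 2 ≥ 1, so the series converges in ℤ_5 to 1/(1 − a) = 1/(1 − (-75)) = 1/76. Expand this rational in ℤ_5: compute digits iteratively via d_i = x_i mod 5, x_{i+1} = (x_i − d_i)/5. The first 4 digits are (1, 0, 2, 4).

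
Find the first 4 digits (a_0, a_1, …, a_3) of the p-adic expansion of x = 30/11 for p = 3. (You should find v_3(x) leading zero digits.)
(a_0, …, a_3) = (0, 2, 1, 2)

v_3(30/11) = 1, so a_0 = ... = a_0 = 0. Factor out: x = 3^1 · u with u = 10/11 a unit in ℤ_3. Expand u iteratively via a_{v+i} = u_i mod 3, u_{i+1} = (u_i − a_{v+i})/3:
  u_0 = 10/11;  a_1 = 2;  u_1 = (u_0 − 2)/3 = -4/11
  u_1 = -4/11;  a_2 = 1;  u_2 = (u_1 − 1)/3 = -5/11
  u_2 = -5/11;  a_3 = 2;  u_3 = (u_2 − 2)/3 = -9/11
Digits: (0, 2, 1, 2).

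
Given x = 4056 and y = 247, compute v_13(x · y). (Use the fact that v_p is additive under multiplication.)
v_13(1001832) = 3

v_p(x) = 2 (factor: 4056 = 13^2 · 24); v_p(y) = 1 (factor: 247 = 13^1 · 19). Additivity: v_p(xy) = v_p(x) + v_p(y) = 2 + 1 = 3. (Direct check: xy = 1001832 = 13^3 · (456).)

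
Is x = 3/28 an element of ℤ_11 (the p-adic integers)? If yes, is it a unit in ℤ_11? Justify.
x ∈ ℤ_11^× (unit); v_11(x) = 0

ℤ_11 = {x ∈ ℚ_11 : v_11(x) ≥ 0} and ℤ_11^× = {x ∈ ℤ_11 : v_11(x) = 0}. Here v_11(3/28) = v_11(num) − v_11(den) = 0; compare against these criteria.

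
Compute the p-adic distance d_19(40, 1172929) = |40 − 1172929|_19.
d_19(40, 1172929) = 1/130321

Step 1 — x − y = 40 − 1172929 = -1172889. Step 2 — v_19(-1172889) = 4 (factor: -1172889 = −(19^4 · 9); the sign does not affect v_p). Step 3 — |x − y|_19 = 19^{-4} = 1/130321.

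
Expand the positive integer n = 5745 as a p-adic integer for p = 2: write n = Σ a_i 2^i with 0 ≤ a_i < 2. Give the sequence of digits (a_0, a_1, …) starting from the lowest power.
(a_0, a_1, …) = (1, 0, 0, 0, 1, 1, 1, 0, 0, 1, 1, 0, 1)

Repeated division by 2 gives the digits low-to-high: 5745 = 1 + 1·2^4 + 1·2^5 + 1·2^6 + 1·2^9 + 1·2^10 + 1·2^12. Digit sequence: (1, 0, 0, 0, 1, 1, 1, 0, 0, 1, 1, 0, 1).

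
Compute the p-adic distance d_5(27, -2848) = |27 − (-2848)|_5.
d_5(27, -2848) = 1/125

Step 1 — x − y = 27 − (-2848) = 2875. Step 2 — v_5(2875) = 3 (factor: 2875 = (5^3 · 23); the sign does not affect v_p). Step 3 — |x − y|_5 = 5^{-3} = 1/125.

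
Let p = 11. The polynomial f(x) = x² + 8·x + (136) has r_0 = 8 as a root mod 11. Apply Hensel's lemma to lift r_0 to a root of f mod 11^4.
r_3 = 7257 (mod 14641)

Hensel: r_{i+1} = r_i − f(r_i)·(f′(r_i))^{-1} mod 11^{i+2}, f′(x) = 2x + 8. Iterate:
  r_0 = 8 (mod 11)
  r_1 = 118 (mod 121)
  r_2 = 602 (mod 1331)
  r_3 = 7257 (mod 14641)
Final: r = 7257 satisfies f(r) ≡ 0 mod 11^4.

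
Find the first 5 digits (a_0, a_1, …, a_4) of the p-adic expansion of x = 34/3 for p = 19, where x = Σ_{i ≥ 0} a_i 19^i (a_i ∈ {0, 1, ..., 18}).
(a_0, …, a_4) = (5, 13, 12, 12, 12)

v_19(34/3) = 0 (numerator and denominator both coprime to 19), so x ∈ ℤ_19^×. Compute digits iteratively via a_i = x_i mod 19, x_{i+1} = (x_i − a_i)/19, with x_0 = x:
  x_0 = 34/3;  a_0 = 5;  x_1 = (x_0 − 5)/19 = 1/3
  x_1 = 1/3;  a_1 = 13;  x_2 = (x_1 − 13)/19 = -2/3
  x_2 = -2/3;  a_2 = 12;  x_3 = (x_2 − 12)/19 = -2/3
  x_3 = -2/3;  a_3 = 12;  x_4 = (x_3 − 12)/19 = -2/3
  x_4 = -2/3;  a_4 = 12;  x_5 = (x_4 − 12)/19 = -2/3
Digits: (5, 13, 12, 12, 12).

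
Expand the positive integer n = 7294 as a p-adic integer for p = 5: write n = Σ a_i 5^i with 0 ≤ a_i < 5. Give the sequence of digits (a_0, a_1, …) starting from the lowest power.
(a_0, a_1, …) = (4, 3, 1, 3, 1, 2)

Repeated division by 5 gives the digits low-to-high: 7294 = 4 + 3·5^1 + 1·5^2 + 3·5^3 + 1·5^4 + 2·5^5. Digit sequence: (4, 3, 1, 3, 1, 2).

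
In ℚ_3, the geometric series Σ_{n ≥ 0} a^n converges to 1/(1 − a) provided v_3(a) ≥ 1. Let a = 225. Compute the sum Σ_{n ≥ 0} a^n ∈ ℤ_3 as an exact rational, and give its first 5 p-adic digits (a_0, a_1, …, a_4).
Σ a^n = 1/(1 − a) = -1/224;  first 5 digits = (1, 0, 1, 2, 0)

v_3(a) = 2 ≥ 1, so the series converges in ℤ_3 to 1/(1 − a) = 1/(1 − 225) = -1/224. Expand this rational in ℤ_3: compute digits iteratively via d_i = x_i mod 3, x_{i+1} = (x_i − d_i)/3. The first 5 digits are (1, 0, 1, 2, 0).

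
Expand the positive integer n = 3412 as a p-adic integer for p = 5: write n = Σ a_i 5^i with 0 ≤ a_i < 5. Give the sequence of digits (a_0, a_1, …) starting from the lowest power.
(a_0, a_1, …) = (2, 2, 1, 2, 0, 1)

Repeated division by 5 gives the digits low-to-high: 3412 = 2 + 2·5^1 + 1·5^2 + 2·5^3 + 1·5^5. Digit sequence: (2, 2, 1, 2, 0, 1).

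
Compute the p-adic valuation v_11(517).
v_11(517) = 1

v_11(n) is the largest exponent k such that 11^k divides n. Factor out: 517 = 11^1 · 47. (Sign doesn't affect v_p.) So v_11(517) = 1.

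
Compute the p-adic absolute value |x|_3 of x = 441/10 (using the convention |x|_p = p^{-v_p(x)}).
|441/10|_3 = 1/9

Step 1 — compute v_3(x) by factoring powers of 3 out of the numerator and denominator: v_3(441/10) = 2. Step 2 — apply |x|_p = p^{-v_p(x)} = 3^{-2} = 1/9.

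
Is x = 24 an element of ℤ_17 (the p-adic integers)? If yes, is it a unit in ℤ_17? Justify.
x ∈ ℤ_17^× (unit); v_17(x) = 0

ℤ_17 = {x ∈ ℚ_17 : v_17(x) ≥ 0} and ℤ_17^× = {x ∈ ℤ_17 : v_17(x) = 0}. Here v_17(24) = v_17(num) − v_17(den) = 0; compare against these criteria.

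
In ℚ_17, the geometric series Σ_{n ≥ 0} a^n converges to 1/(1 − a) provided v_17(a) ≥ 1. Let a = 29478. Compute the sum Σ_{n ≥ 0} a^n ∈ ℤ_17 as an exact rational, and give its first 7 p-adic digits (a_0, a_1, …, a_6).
Σ a^n = 1/(1 − a) = -1/29477;  first 7 digits = (1, 0, 0, 6, 0, 0, 2)

v_17(a) = 3 ≥ 1, so the series converges in ℤ_17 to 1/(1 − a) = 1/(1 − 29478) = -1/29477. Expand this rational in ℤ_17: compute digits iteratively via d_i = x_i mod 17, x_{i+1} = (x_i − d_i)/17. The first 7 digits are (1, 0, 0, 6, 0, 0, 2).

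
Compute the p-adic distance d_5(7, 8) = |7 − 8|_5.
d_5(7, 8) = 1

Step 1 — x − y = 7 − 8 = -1. Step 2 — v_5(-1) = 0 (factor: -1 = −(5^0 · 1); the sign does not affect v_p). Step 3 — |x − y|_5 = 5^{0} = 1.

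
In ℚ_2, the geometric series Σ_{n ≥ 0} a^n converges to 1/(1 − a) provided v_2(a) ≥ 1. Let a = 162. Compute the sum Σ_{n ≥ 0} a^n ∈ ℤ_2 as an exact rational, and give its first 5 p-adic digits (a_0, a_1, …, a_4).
Σ a^n = 1/(1 − a) = -1/161;  first 5 digits = (1, 1, 1, 1, 1)

v_2(a) = 1 ≥ 1, so the series converges in ℤ_2 to 1/(1 − a) = 1/(1 − 162) = -1/161. Expand this rational in ℤ_2: compute digits iteratively via d_i = x_i mod 2, x_{i+1} = (x_i − d_i)/2. The first 5 digits are (1, 1, 1, 1, 1).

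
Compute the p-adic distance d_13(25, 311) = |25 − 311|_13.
d_13(25, 311) = 1/13

Step 1 — x − y = 25 − 311 = -286. Step 2 — v_13(-286) = 1 (factor: -286 = −(13^1 · 22); the sign does not affect v_p). Step 3 — |x − y|_13 = 13^{-1} = 1/13.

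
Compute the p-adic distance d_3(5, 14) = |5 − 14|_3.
d_3(5, 14) = 1/9

Step 1 — x − y = 5 − 14 = -9. Step 2 — v_3(-9) = 2 (factor: -9 = −(3^2 · 1); the sign does not affect v_p). Step 3 — |x − y|_3 = 3^{-2} = 1/9.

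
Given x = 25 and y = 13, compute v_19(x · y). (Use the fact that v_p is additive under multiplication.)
v_19(325) = 0

v_p(x) = 0 (factor: 25 = 19^0 · 25); v_p(y) = 0 (factor: 13 = 19^0 · 13). Additivity: v_p(xy) = v_p(x) + v_p(y) = 0 + 0 = 0. (Direct check: xy = 325 = 19^0 · (325).)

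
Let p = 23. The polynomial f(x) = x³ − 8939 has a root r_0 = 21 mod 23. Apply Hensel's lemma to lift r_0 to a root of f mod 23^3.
r_2 = 12073 (mod 12167)

Hensel: r_{i+1} = r_i − f(r_i)/f′(r_i) mod 23^{i+2}, where f′(x) = 3x². Iterate:
  r_0 = 21 (mod 23)
  r_1 = 435 (mod 529)
  r_2 = 12073 (mod 12167)
Final: r = 12073 with f(r) ≡ 0 mod 23^3.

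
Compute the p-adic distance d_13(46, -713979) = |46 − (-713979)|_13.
d_13(46, -713979) = 1/28561

Step 1 — x − y = 46 − (-713979) = 714025. Step 2 — v_13(714025) = 4 (factor: 714025 = (13^4 · 25); the sign does not affect v_p). Step 3 — |x − y|_13 = 13^{-4} = 1/28561.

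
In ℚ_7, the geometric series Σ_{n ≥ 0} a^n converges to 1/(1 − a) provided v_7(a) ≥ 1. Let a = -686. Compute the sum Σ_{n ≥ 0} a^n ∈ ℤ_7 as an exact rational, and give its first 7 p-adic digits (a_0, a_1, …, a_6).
Σ a^n = 1/(1 − a) = 1/687;  first 7 digits = (1, 0, 0, 5, 6, 6, 3)

v_7(a) = 3 ≥ 1, so the series converges in ℤ_7 to 1/(1 − a) = 1/(1 − (-686)) = 1/687. Expand this rational in ℤ_7: compute digits iteratively via d_i = x_i mod 7, x_{i+1} = (x_i − d_i)/7. The first 7 digits are (1, 0, 0, 5, 6, 6, 3).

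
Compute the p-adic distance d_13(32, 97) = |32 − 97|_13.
d_13(32, 97) = 1/13

Step 1 — x − y = 32 − 97 = -65. Step 2 — v_13(-65) = 1 (factor: -65 = −(13^1 · 5); the sign does not affect v_p). Step 3 — |x − y|_13 = 13^{-1} = 1/13.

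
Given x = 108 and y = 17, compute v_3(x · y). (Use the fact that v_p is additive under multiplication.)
v_3(1836) = 3

v_p(x) = 3 (factor: 108 = 3^3 · 4); v_p(y) = 0 (factor: 17 = 3^0 · 17). Additivity: v_p(xy) = v_p(x) + v_p(y) = 3 + 0 = 3. (Direct check: xy = 1836 = 3^3 · (68).)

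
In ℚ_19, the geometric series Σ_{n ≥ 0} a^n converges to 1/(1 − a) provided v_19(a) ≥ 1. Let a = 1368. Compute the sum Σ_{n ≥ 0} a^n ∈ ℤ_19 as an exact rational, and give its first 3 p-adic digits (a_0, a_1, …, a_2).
Σ a^n = 1/(1 − a) = -1/1367;  first 3 digits = (1, 15, 0)

v_19(a) = 1 ≥ 1, so the series converges in ℤ_19 to 1/(1 − a) = 1/(1 − 1368) = -1/1367. Expand this rational in ℤ_19: compute digits iteratively via d_i = x_i mod 19, x_{i+1} = (x_i − d_i)/19. The first 3 digits are (1, 15, 0).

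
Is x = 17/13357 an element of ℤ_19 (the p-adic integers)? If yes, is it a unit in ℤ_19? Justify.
x ∉ ℤ_19 (v_19(x) = -2 < 0)

ℤ_19 = {x ∈ ℚ_19 : v_19(x) ≥ 0} and ℤ_19^× = {x ∈ ℤ_19 : v_19(x) = 0}. Here v_19(17/13357) = v_19(num) − v_19(den) = -2; compare against these criteria.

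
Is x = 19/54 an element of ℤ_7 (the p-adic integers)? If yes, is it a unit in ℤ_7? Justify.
x ∈ ℤ_7^× (unit); v_7(x) = 0

ℤ_7 = {x ∈ ℚ_7 : v_7(x) ≥ 0} and ℤ_7^× = {x ∈ ℤ_7 : v_7(x) = 0}. Here v_7(19/54) = v_7(num) − v_7(den) = 0; compare against these criteria.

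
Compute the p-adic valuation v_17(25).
v_17(25) = 0

v_17(n) is the largest exponent k such that 17^k divides n. Factor out: 25 = 17^0 · 25. (Sign doesn't affect v_p.) So v_17(25) = 0.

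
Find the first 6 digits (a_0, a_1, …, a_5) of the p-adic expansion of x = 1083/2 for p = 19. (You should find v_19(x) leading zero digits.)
(a_0, …, a_5) = (0, 0, 11, 9, 9, 9)

v_19(1083/2) = 2, so a_0 = ... = a_1 = 0. Factor out: x = 19^2 · u with u = 3/2 a unit in ℤ_19. Expand u iteratively via a_{v+i} = u_i mod 19, u_{i+1} = (u_i − a_{v+i})/19:
  u_0 = 3/2;  a_2 = 11;  u_1 = (u_0 − 11)/19 = -1/2
  u_1 = -1/2;  a_3 = 9;  u_2 = (u_1 − 9)/19 = -1/2
  u_2 = -1/2;  a_4 = 9;  u_3 = (u_2 − 9)/19 = -1/2
  u_3 = -1/2;  a_5 = 9;  u_4 = (u_3 − 9)/19 = -1/2
Digits: (0, 0, 11, 9, 9, 9).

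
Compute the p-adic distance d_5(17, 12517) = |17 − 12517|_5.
d_5(17, 12517) = 1/3125

Step 1 — x − y = 17 − 12517 = -12500. Step 2 — v_5(-12500) = 5 (factor: -12500 = −(5^5 · 4); the sign does not affect v_p). Step 3 — |x − y|_5 = 5^{-5} = 1/3125.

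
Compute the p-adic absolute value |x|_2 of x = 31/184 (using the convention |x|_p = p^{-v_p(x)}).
|31/184|_2 = 8

Step 1 — compute v_2(x) by factoring powers of 2 out of the numerator and denominator: v_2(31/184) = -3. Step 2 — apply |x|_p = p^{-v_p(x)} = 2^{3} = 8.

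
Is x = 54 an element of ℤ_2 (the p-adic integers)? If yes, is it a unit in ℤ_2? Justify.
x ∈ ℤ_2 but not a unit; v_2(x) = 1 > 0

ℤ_2 = {x ∈ ℚ_2 : v_2(x) ≥ 0} and ℤ_2^× = {x ∈ ℤ_2 : v_2(x) = 0}. Here v_2(54) = v_2(num) − v_2(den) = 1; compare against these criteria.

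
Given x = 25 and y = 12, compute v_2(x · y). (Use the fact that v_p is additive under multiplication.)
v_2(300) = 2

v_p(x) = 0 (factor: 25 = 2^0 · 25); v_p(y) = 2 (factor: 12 = 2^2 · 3). Additivity: v_p(xy) = v_p(x) + v_p(y) = 0 + 2 = 2. (Direct check: xy = 300 = 2^2 · (75).)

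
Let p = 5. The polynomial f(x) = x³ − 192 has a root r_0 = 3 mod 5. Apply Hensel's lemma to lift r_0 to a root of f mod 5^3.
r_2 = 98 (mod 125)

Hensel: r_{i+1} = r_i − f(r_i)/f′(r_i) mod 5^{i+2}, where f′(x) = 3x². Iterate:
  r_0 = 3 (mod 5)
  r_1 = 23 (mod 25)
  r_2 = 98 (mod 125)
Final: r = 98 with f(r) ≡ 0 mod 5^3.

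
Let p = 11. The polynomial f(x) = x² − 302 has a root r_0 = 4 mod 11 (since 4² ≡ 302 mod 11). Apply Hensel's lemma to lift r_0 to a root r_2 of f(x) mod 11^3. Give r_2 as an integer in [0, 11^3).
r_2 = 1159 (mod 1331)

Hensel's recurrence: r_{i+1} = r_i − f(r_i)·(f′(r_i))^{-1} mod 11^{i+2}, with f′(x) = 2x. Iterate:
  r_0 = 4 (mod 11)
  r_1 = 70 (mod 121)
  r_2 = 1159 (mod 1331)
Final: r_2 = 1159, and one checks f(r_2) ≡ 0 mod 11^3.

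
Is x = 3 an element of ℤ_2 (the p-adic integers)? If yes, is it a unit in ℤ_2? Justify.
x ∈ ℤ_2^× (unit); v_2(x) = 0

ℤ_2 = {x ∈ ℚ_2 : v_2(x) ≥ 0} and ℤ_2^× = {x ∈ ℤ_2 : v_2(x) = 0}. Here v_2(3) = v_2(num) − v_2(den) = 0; compare against these criteria.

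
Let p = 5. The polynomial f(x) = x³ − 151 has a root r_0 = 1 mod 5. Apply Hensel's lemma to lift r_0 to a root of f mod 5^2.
r_1 = 1 (mod 25)

Hensel: r_{i+1} = r_i − f(r_i)/f′(r_i) mod 5^{i+2}, where f′(x) = 3x². Iterate:
  r_0 = 1 (mod 5)
  r_1 = 1 (mod 25)
Final: r = 1 with f(r) ≡ 0 mod 5^2.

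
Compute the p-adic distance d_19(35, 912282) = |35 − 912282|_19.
d_19(35, 912282) = 1/130321

Step 1 — x − y = 35 − 912282 = -912247. Step 2 — v_19(-912247) = 4 (factor: -912247 = −(19^4 · 7); the sign does not affect v_p). Step 3 — |x − y|_19 = 19^{-4} = 1/130321.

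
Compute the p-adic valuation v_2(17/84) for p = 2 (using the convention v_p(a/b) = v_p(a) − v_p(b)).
v_2(17/84) = -2

Factor powers of 2 from the numerator and denominator of the reduced fraction: 17 = 2^0 · 17 and 84 = 2^2 · 21. Apply v_p(a/b) = v_p(a) − v_p(b): v_2(17/84) = 0 − 2 = -2.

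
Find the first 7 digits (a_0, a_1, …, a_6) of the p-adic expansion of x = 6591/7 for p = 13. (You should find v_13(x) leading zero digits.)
(a_0, …, a_6) = (0, 0, 0, 6, 7, 5, 7)

v_13(6591/7) = 3, so a_0 = ... = a_2 = 0. Factor out: x = 13^3 · u with u = 3/7 a unit in ℤ_13. Expand u iteratively via a_{v+i} = u_i mod 13, u_{i+1} = (u_i − a_{v+i})/13:
  u_0 = 3/7;  a_3 = 6;  u_1 = (u_0 − 6)/13 = -3/7
  u_1 = -3/7;  a_4 = 7;  u_2 = (u_1 − 7)/13 = -4/7
  u_2 = -4/7;  a_5 = 5;  u_3 = (u_2 − 5)/13 = -3/7
  u_3 = -3/7;  a_6 = 7;  u_4 = (u_3 − 7)/13 = -4/7
Digits: (0, 0, 0, 6, 7, 5, 7).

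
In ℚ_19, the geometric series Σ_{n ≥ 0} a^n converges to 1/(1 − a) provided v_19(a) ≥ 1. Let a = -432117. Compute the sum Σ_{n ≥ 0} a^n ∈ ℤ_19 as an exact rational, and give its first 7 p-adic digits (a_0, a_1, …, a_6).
Σ a^n = 1/(1 − a) = 1/432118;  first 7 digits = (1, 0, 0, 13, 15, 18, 16)

v_19(a) = 3 ≥ 1, so the series converges in ℤ_19 to 1/(1 − a) = 1/(1 − (-432117)) = 1/432118. Expand this rational in ℤ_19: compute digits iteratively via d_i = x_i mod 19, x_{i+1} = (x_i − d_i)/19. The first 7 digits are (1, 0, 0, 13, 15, 18, 16).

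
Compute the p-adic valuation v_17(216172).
v_17(216172) = 3

v_17(n) is the largest exponent k such that 17^k divides n. Factor out: 216172 = 17^3 · 44. (Sign doesn't affect v_p.) So v_17(216172) = 3.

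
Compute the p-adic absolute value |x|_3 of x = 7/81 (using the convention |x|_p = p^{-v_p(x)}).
|7/81|_3 = 81

Step 1 — compute v_3(x) by factoring powers of 3 out of the numerator and denominator: v_3(7/81) = -4. Step 2 — apply |x|_p = p^{-v_p(x)} = 3^{4} = 81.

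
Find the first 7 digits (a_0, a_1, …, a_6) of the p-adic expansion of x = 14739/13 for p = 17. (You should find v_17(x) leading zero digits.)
(a_0, …, a_6) = (0, 0, 0, 12, 15, 3, 5)

v_17(14739/13) = 3, so a_0 = ... = a_2 = 0. Factor out: x = 17^3 · u with u = 3/13 a unit in ℤ_17. Expand u iteratively via a_{v+i} = u_i mod 17, u_{i+1} = (u_i − a_{v+i})/17:
  u_0 = 3/13;  a_3 = 12;  u_1 = (u_0 − 12)/17 = -9/13
  u_1 = -9/13;  a_4 = 15;  u_2 = (u_1 − 15)/17 = -12/13
  u_2 = -12/13;  a_5 = 3;  u_3 = (u_2 − 3)/17 = -3/13
  u_3 = -3/13;  a_6 = 5;  u_4 = (u_3 − 5)/17 = -4/13
Digits: (0, 0, 0, 12, 15, 3, 5).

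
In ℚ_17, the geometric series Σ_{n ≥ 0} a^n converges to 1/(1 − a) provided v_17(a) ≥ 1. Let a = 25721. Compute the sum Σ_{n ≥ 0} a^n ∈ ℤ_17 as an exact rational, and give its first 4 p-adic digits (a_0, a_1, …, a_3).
Σ a^n = 1/(1 − a) = -1/25720;  first 4 digits = (1, 0, 4, 5)

v_17(a) = 2 ≥ 1, so the series converges in ℤ_17 to 1/(1 − a) = 1/(1 − 25721) = -1/25720. Expand this rational in ℤ_17: compute digits iteratively via d_i = x_i mod 17, x_{i+1} = (x_i − d_i)/17. The first 4 digits are (1, 0, 4, 5).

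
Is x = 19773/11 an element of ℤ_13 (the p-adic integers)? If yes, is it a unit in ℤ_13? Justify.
x ∈ ℤ_13 but not a unit; v_13(x) = 3 > 0

ℤ_13 = {x ∈ ℚ_13 : v_13(x) ≥ 0} and ℤ_13^× = {x ∈ ℤ_13 : v_13(x) = 0}. Here v_13(19773/11) = v_13(num) − v_13(den) = 3; compare against these criteria.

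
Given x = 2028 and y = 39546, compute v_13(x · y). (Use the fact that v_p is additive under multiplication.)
v_13(80199288) = 5

v_p(x) = 2 (factor: 2028 = 13^2 · 12); v_p(y) = 3 (factor: 39546 = 13^3 · 18). Additivity: v_p(xy) = v_p(x) + v_p(y) = 2 + 3 = 5. (Direct check: xy = 80199288 = 13^5 · (216).)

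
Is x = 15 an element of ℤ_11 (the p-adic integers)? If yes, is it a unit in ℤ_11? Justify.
x ∈ ℤ_11^× (unit); v_11(x) = 0

ℤ_11 = {x ∈ ℚ_11 : v_11(x) ≥ 0} and ℤ_11^× = {x ∈ ℤ_11 : v_11(x) = 0}. Here v_11(15) = v_11(num) − v_11(den) = 0; compare against these criteria.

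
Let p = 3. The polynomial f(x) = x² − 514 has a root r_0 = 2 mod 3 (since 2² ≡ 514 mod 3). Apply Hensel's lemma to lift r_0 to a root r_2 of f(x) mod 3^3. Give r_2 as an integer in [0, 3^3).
r_2 = 26 (mod 27)

Hensel's recurrence: r_{i+1} = r_i − f(r_i)·(f′(r_i))^{-1} mod 3^{i+2}, with f′(x) = 2x. Iterate:
  r_0 = 2 (mod 3)
  r_1 = 8 (mod 9)
  r_2 = 26 (mod 27)
Final: r_2 = 26, and one checks f(r_2) ≡ 0 mod 3^3.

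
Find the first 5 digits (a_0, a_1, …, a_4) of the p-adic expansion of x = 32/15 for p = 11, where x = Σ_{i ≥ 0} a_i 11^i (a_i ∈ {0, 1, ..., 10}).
(a_0, …, a_4) = (8, 9, 5, 9, 5)

v_11(32/15) = 0 (numerator and denominator both coprime to 11), so x ∈ ℤ_11^×. Compute digits iteratively via a_i = x_i mod 11, x_{i+1} = (x_i − a_i)/11, with x_0 = x:
  x_0 = 32/15;  a_0 = 8;  x_1 = (x_0 − 8)/11 = -8/15
  x_1 = -8/15;  a_1 = 9;  x_2 = (x_1 − 9)/11 = -13/15
  x_2 = -13/15;  a_2 = 5;  x_3 = (x_2 − 5)/11 = -8/15
  x_3 = -8/15;  a_3 = 9;  x_4 = (x_3 − 9)/11 = -13/15
  x_4 = -13/15;  a_4 = 5;  x_5 = (x_4 − 5)/11 = -8/15
Digits: (8, 9, 5, 9, 5).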